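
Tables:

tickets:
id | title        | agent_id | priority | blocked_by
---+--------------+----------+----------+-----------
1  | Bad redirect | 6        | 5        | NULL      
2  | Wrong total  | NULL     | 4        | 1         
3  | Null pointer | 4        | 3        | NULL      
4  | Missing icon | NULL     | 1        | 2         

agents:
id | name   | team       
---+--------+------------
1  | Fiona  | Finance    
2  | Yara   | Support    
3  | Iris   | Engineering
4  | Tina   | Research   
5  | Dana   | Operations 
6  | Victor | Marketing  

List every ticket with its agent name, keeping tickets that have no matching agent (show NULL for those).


LEFT JOIN keeps every row from tickets (the left table); where agent_id has no match in agents, the agent columns become NULL. Walk through each ticket:
  - ticket 1 (Bad redirect): agent_id=6 -> matches Victor
  - ticket 2 (Wrong total): agent_id=NULL, no match -> kept with NULL
  - ticket 3 (Null pointer): agent_id=4 -> matches Tina
  - ticket 4 (Missing icon): agent_id=NULL, no match -> kept with NULL
All 4 rows appear; 2 have NULL agent.

SQL:
SELECT a.title, b.name AS agent
FROM tickets a
LEFT JOIN agents b ON a.agent_id = b.id

Result:
title        | agent 
-------------+-------
Bad redirect | Victor
Wrong total  | NULL  
Null pointer | Tina  
Missing icon | NULL  


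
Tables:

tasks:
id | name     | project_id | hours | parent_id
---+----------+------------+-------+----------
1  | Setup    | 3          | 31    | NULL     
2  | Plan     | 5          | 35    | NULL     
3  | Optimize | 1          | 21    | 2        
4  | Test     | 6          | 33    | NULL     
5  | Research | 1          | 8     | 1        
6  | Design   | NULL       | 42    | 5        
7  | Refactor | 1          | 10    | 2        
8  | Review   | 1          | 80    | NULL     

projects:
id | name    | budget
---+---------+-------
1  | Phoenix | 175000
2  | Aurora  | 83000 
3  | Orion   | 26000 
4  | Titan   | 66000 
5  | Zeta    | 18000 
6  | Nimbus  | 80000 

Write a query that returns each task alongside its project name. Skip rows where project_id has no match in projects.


INNER JOIN keeps only tasks rows whose project_id matches an id in projects. Walk through each task:
  - task 1 (Setup): project_id=3 -> matches Orion
  - task 2 (Plan): project_id=5 -> matches Zeta
  - task 3 (Optimize): project_id=1 -> matches Phoenix
  - task 4 (Test): project_id=6 -> matches Nimbus
  - task 5 (Research): project_id=1 -> matches Phoenix
  - task 6 (Design): project_id=NULL, no match -> dropped
  - task 7 (Refactor): project_id=1 -> matches Phoenix
  - task 8 (Review): project_id=1 -> matches Phoenix
So 1 of 8 rows is dropped.

SQL:
SELECT a.name, b.name AS project
FROM tasks a
INNER JOIN projects b ON a.project_id = b.id

Result:
name     | project
---------+--------
Setup    | Orion  
Plan     | Zeta   
Optimize | Phoenix
Test     | Nimbus 
Research | Phoenix
Refactor | Phoenix
Review   | Phoenix


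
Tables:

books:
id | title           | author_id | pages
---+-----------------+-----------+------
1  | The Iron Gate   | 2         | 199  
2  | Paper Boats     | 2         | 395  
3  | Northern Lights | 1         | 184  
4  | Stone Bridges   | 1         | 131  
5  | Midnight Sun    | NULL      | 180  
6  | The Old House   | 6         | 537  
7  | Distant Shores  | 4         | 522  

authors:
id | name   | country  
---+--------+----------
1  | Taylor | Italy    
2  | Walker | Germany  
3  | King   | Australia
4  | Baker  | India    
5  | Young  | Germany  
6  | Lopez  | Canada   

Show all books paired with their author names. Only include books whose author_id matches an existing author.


INNER JOIN keeps only books rows whose author_id matches an id in authors. Walk through each book:
  - book 1 (The Iron Gate): author_id=2 -> matches Walker
  - book 2 (Paper Boats): author_id=2 -> matches Walker
  - book 3 (Northern Lights): author_id=1 -> matches Taylor
  - book 4 (Stone Bridges): author_id=1 -> matches Taylor
  - book 5 (Midnight Sun): author_id=NULL, no match -> dropped
  - book 6 (The Old House): author_id=6 -> matches Lopez
  - book 7 (Distant Shores): author_id=4 -> matches Baker
So 1 of 7 rows is dropped.

SQL:
SELECT a.title, b.name AS author
FROM books a
INNER JOIN authors b ON a.author_id = b.id

Result:
title           | author
----------------+-------
The Iron Gate   | Walker
Paper Boats     | Walker
Northern Lights | Taylor
Stone Bridges   | Taylor
The Old House   | Lopez 
Distant Shores  | Baker 


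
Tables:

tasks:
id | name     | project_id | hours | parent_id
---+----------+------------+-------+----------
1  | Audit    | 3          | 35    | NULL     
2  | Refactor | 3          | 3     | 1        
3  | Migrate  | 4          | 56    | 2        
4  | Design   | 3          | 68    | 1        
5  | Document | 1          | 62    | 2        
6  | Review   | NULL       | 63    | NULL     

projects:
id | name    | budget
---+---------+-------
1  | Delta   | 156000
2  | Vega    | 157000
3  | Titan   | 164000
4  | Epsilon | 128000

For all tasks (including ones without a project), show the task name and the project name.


LEFT JOIN keeps every row from tasks (the left table); where project_id has no match in projects, the project columns become NULL. Walk through each task:
  - task 1 (Audit): project_id=3 -> matches Titan
  - task 2 (Refactor): project_id=3 -> matches Titan
  - task 3 (Migrate): project_id=4 -> matches Epsilon
  - task 4 (Design): project_id=3 -> matches Titan
  - task 5 (Document): project_id=1 -> matches Delta
  - task 6 (Review): project_id=NULL, no match -> kept with NULL
All 6 rows appear; 1 has NULL project.

SQL:
SELECT a.name, b.name AS project
FROM tasks a
LEFT JOIN projects b ON a.project_id = b.id

Result:
name     | project
---------+--------
Audit    | Titan  
Refactor | Titan  
Migrate  | Epsilon
Design   | Titan  
Document | Delta  
Review   | NULL   


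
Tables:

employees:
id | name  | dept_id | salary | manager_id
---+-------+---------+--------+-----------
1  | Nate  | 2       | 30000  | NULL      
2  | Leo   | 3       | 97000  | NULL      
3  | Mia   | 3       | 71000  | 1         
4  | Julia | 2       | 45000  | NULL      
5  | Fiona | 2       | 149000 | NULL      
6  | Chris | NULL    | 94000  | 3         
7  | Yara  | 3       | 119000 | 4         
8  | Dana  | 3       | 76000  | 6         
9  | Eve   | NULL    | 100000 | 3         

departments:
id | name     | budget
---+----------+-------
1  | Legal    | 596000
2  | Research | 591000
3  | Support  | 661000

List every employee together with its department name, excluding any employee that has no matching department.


INNER JOIN keeps only employees rows whose dept_id matches an id in departments. Walk through each employee:
  - employee 1 (Nate): dept_id=2 -> matches Research
  - employee 2 (Leo): dept_id=3 -> matches Support
  - employee 3 (Mia): dept_id=3 -> matches Support
  - employee 4 (Julia): dept_id=2 -> matches Research
  - employee 5 (Fiona): dept_id=2 -> matches Research
  - employee 6 (Chris): dept_id=NULL, no match -> dropped
  - employee 7 (Yara): dept_id=3 -> matches Support
  - employee 8 (Dana): dept_id=3 -> matches Support
  - employee 9 (Eve): dept_id=NULL, no match -> dropped
So 2 of 9 rows are dropped.

SQL:
SELECT a.name, b.name AS department
FROM employees a
INNER JOIN departments b ON a.dept_id = b.id

Result:
name  | department
------+-----------
Nate  | Research  
Leo   | Support   
Mia   | Support   
Julia | Research  
Fiona | Research  
Yara  | Support   
Dana  | Support   


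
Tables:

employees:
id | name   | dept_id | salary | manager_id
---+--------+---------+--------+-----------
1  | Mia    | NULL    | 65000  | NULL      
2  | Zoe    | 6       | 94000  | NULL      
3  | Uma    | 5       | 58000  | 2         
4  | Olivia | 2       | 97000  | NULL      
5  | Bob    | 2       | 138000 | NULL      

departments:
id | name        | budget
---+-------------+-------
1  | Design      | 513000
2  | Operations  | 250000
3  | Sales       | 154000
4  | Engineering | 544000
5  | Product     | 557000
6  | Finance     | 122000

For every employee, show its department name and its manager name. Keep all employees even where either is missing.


Two LEFT JOINs from the same base table employees: one to departments via dept_id, one to employees itself via manager_id. Both are LEFT so every employee is preserved.
Match against departments:
  - employee 1 (Mia): dept_id=NULL, no match -> kept with NULL
  - employee 2 (Zoe): dept_id=6 -> matches Finance
  - employee 3 (Uma): dept_id=5 -> matches Product
  - employee 4 (Olivia): dept_id=2 -> matches Operations
  - employee 5 (Bob): dept_id=2 -> matches Operations
Match against employees (self):
  - employee 1 (Mia): manager_id=NULL -> NULL
  - employee 2 (Zoe): manager_id=NULL -> NULL
  - employee 3 (Uma): manager_id=2 -> Zoe
  - employee 4 (Olivia): manager_id=NULL -> NULL
  - employee 5 (Bob): manager_id=NULL -> NULL

SQL:
SELECT a.name, b.name AS department, c.name AS manager
FROM employees a
LEFT JOIN departments b ON a.dept_id = b.id
LEFT JOIN employees c ON a.manager_id = c.id

Result:
name   | department | manager
-------+------------+--------
Mia    | NULL       | NULL   
Zoe    | Finance    | NULL   
Uma    | Product    | Zoe    
Olivia | Operations | NULL   
Bob    | Operations | NULL   


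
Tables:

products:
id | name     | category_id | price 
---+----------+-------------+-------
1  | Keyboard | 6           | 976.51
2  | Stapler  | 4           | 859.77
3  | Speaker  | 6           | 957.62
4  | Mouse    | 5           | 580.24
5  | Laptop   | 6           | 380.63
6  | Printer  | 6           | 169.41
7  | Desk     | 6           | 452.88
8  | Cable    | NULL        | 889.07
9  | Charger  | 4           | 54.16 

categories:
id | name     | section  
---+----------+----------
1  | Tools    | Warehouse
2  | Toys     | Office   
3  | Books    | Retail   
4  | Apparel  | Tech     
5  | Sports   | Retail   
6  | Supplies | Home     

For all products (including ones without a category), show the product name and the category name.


LEFT JOIN keeps every row from products (the left table); where category_id has no match in categories, the category columns become NULL. Walk through each product:
  - product 1 (Keyboard): category_id=6 -> matches Supplies
  - product 2 (Stapler): category_id=4 -> matches Apparel
  - product 3 (Speaker): category_id=6 -> matches Supplies
  - product 4 (Mouse): category_id=5 -> matches Sports
  - product 5 (Laptop): category_id=6 -> matches Supplies
  - product 6 (Printer): category_id=6 -> matches Supplies
  - product 7 (Desk): category_id=6 -> matches Supplies
  - product 8 (Cable): category_id=NULL, no match -> kept with NULL
  - product 9 (Charger): category_id=4 -> matches Apparel
All 9 rows appear; 1 has NULL category.

SQL:
SELECT a.name, b.name AS category
FROM products a
LEFT JOIN categories b ON a.category_id = b.id

Result:
name     | category
---------+---------
Keyboard | Supplies
Stapler  | Apparel 
Speaker  | Supplies
Mouse    | Sports  
Laptop   | Supplies
Printer  | Supplies
Desk     | Supplies
Cable    | NULL    
Charger  | Apparel 


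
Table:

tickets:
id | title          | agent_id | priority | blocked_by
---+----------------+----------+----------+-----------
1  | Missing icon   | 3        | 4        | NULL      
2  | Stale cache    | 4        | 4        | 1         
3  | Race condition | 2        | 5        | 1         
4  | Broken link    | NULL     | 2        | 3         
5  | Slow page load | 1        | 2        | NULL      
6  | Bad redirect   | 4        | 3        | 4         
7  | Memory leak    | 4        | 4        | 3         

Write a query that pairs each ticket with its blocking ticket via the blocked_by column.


This is a self-join: tickets is joined to a second copy of itself, matching each row's blocked_by to another row's id. Use LEFT JOIN so rows with blocked_by=NULL are kept.
  - ticket 1 (Missing icon): blocked_by=NULL -> NULL
  - ticket 2 (Stale cache): blocked_by=1 -> Missing icon
  - ticket 3 (Race condition): blocked_by=1 -> Missing icon
  - ticket 4 (Broken link): blocked_by=3 -> Race condition
  - ticket 5 (Slow page load): blocked_by=NULL -> NULL
  - ticket 6 (Bad redirect): blocked_by=4 -> Broken link
  - ticket 7 (Memory leak): blocked_by=3 -> Race condition

SQL:
SELECT a.title AS item, b.title AS blocked_by
FROM tickets a
LEFT JOIN tickets b ON a.blocked_by = b.id

Result:
item           | blocked_by    
---------------+---------------
Missing icon   | NULL          
Stale cache    | Missing icon  
Race condition | Missing icon  
Broken link    | Race condition
Slow page load | NULL          
Bad redirect   | Broken link   
Memory leak    | Race condition


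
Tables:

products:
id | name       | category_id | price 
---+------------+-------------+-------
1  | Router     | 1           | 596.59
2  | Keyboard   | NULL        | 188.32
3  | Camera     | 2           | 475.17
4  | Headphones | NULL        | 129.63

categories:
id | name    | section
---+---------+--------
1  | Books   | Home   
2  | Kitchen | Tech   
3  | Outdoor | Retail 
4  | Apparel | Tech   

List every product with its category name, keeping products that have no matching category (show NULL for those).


LEFT JOIN keeps every row from products (the left table); where category_id has no match in categories, the category columns become NULL. Walk through each product:
  - product 1 (Router): category_id=1 -> matches Books
  - product 2 (Keyboard): category_id=NULL, no match -> kept with NULL
  - product 3 (Camera): category_id=2 -> matches Kitchen
  - product 4 (Headphones): category_id=NULL, no match -> kept with NULL
All 4 rows appear; 2 have NULL category.

SQL:
SELECT a.name, b.name AS category
FROM products a
LEFT JOIN categories b ON a.category_id = b.id

Result:
name       | category
-----------+---------
Router     | Books   
Keyboard   | NULL    
Camera     | Kitchen 
Headphones | NULL    


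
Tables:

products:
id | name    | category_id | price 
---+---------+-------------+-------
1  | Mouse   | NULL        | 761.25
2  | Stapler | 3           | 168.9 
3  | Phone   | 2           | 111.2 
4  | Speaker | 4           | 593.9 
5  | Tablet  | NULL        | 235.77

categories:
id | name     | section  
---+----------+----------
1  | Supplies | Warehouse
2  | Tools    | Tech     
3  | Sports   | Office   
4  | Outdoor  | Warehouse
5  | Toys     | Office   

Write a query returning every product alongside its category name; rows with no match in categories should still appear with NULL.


LEFT JOIN keeps every row from products (the left table); where category_id has no match in categories, the category columns become NULL. Walk through each product:
  - product 1 (Mouse): category_id=NULL, no match -> kept with NULL
  - product 2 (Stapler): category_id=3 -> matches Sports
  - product 3 (Phone): category_id=2 -> matches Tools
  - product 4 (Speaker): category_id=4 -> matches Outdoor
  - product 5 (Tablet): category_id=NULL, no match -> kept with NULL
All 5 rows appear; 2 have NULL category.

SQL:
SELECT a.name, b.name AS category
FROM products a
LEFT JOIN categories b ON a.category_id = b.id

Result:
name    | category
--------+---------
Mouse   | NULL    
Stapler | Sports  
Phone   | Tools   
Speaker | Outdoor 
Tablet  | NULL    


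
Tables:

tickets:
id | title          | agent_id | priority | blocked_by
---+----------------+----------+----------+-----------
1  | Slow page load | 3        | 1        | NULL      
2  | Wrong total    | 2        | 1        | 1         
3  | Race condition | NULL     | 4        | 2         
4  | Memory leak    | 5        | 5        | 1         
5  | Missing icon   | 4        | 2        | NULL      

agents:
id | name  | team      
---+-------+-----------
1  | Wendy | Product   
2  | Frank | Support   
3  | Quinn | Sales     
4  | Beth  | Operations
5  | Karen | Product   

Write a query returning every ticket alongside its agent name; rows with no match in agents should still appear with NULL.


LEFT JOIN keeps every row from tickets (the left table); where agent_id has no match in agents, the agent columns become NULL. Walk through each ticket:
  - ticket 1 (Slow page load): agent_id=3 -> matches Quinn
  - ticket 2 (Wrong total): agent_id=2 -> matches Frank
  - ticket 3 (Race condition): agent_id=NULL, no match -> kept with NULL
  - ticket 4 (Memory leak): agent_id=5 -> matches Karen
  - ticket 5 (Missing icon): agent_id=4 -> matches Beth
All 5 rows appear; 1 has NULL agent.

SQL:
SELECT a.title, b.name AS agent
FROM tickets a
LEFT JOIN agents b ON a.agent_id = b.id

Result:
title          | agent
---------------+------
Slow page load | Quinn
Wrong total    | Frank
Race condition | NULL 
Memory leak    | Karen
Missing icon   | Beth 


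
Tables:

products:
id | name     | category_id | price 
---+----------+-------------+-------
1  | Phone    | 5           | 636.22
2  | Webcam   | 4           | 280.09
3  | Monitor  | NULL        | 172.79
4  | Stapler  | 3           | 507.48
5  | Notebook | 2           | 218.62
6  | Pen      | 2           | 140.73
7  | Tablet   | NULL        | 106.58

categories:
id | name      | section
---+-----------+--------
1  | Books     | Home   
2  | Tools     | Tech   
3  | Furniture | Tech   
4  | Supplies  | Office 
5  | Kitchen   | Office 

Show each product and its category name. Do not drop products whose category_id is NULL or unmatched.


LEFT JOIN keeps every row from products (the left table); where category_id has no match in categories, the category columns become NULL. Walk through each product:
  - product 1 (Phone): category_id=5 -> matches Kitchen
  - product 2 (Webcam): category_id=4 -> matches Supplies
  - product 3 (Monitor): category_id=NULL, no match -> kept with NULL
  - product 4 (Stapler): category_id=3 -> matches Furniture
  - product 5 (Notebook): category_id=2 -> matches Tools
  - product 6 (Pen): category_id=2 -> matches Tools
  - product 7 (Tablet): category_id=NULL, no match -> kept with NULL
All 7 rows appear; 2 have NULL category.

SQL:
SELECT a.name, b.name AS category
FROM products a
LEFT JOIN categories b ON a.category_id = b.id

Result:
name     | category 
---------+----------
Phone    | Kitchen  
Webcam   | Supplies 
Monitor  | NULL     
Stapler  | Furniture
Notebook | Tools    
Pen      | Tools    
Tablet   | NULL     


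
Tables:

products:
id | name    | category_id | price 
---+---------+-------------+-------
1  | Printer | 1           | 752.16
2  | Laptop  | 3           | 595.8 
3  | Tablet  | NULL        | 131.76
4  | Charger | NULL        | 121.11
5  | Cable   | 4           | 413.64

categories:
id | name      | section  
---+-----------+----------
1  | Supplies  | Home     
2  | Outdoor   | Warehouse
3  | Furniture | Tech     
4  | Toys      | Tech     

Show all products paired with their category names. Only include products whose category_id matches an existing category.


INNER JOIN keeps only products rows whose category_id matches an id in categories. Walk through each product:
  - product 1 (Printer): category_id=1 -> matches Supplies
  - product 2 (Laptop): category_id=3 -> matches Furniture
  - product 3 (Tablet): category_id=NULL, no match -> dropped
  - product 4 (Charger): category_id=NULL, no match -> dropped
  - product 5 (Cable): category_id=4 -> matches Toys
So 2 of 5 rows are dropped.

SQL:
SELECT a.name, b.name AS category
FROM products a
INNER JOIN categories b ON a.category_id = b.id

Result:
name    | category 
--------+----------
Printer | Supplies 
Laptop  | Furniture
Cable   | Toys     


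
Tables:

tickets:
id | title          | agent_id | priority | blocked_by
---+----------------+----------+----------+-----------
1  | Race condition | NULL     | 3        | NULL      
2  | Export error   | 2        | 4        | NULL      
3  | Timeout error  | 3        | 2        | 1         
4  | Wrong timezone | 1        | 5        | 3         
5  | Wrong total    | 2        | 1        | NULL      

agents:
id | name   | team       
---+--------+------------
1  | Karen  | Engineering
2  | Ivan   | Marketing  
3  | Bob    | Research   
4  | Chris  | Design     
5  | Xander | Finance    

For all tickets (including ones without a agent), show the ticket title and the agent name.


LEFT JOIN keeps every row from tickets (the left table); where agent_id has no match in agents, the agent columns become NULL. Walk through each ticket:
  - ticket 1 (Race condition): agent_id=NULL, no match -> kept with NULL
  - ticket 2 (Export error): agent_id=2 -> matches Ivan
  - ticket 3 (Timeout error): agent_id=3 -> matches Bob
  - ticket 4 (Wrong timezone): agent_id=1 -> matches Karen
  - ticket 5 (Wrong total): agent_id=2 -> matches Ivan
All 5 rows appear; 1 has NULL agent.

SQL:
SELECT a.title, b.name AS agent
FROM tickets a
LEFT JOIN agents b ON a.agent_id = b.id

Result:
title          | agent
---------------+------
Race condition | NULL 
Export error   | Ivan 
Timeout error  | Bob  
Wrong timezone | Karen
Wrong total    | Ivan 


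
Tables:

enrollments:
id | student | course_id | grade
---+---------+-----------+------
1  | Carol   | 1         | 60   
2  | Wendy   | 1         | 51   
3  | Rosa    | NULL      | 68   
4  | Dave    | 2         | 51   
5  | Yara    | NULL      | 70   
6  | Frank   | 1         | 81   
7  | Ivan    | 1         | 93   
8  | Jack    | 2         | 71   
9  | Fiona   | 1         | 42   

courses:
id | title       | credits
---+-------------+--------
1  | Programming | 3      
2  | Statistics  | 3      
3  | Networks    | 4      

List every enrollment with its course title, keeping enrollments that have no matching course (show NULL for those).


LEFT JOIN keeps every row from enrollments (the left table); where course_id has no match in courses, the course columns become NULL. Walk through each enrollment:
  - enrollment 1 (Carol): course_id=1 -> matches Programming
  - enrollment 2 (Wendy): course_id=1 -> matches Programming
  - enrollment 3 (Rosa): course_id=NULL, no match -> kept with NULL
  - enrollment 4 (Dave): course_id=2 -> matches Statistics
  - enrollment 5 (Yara): course_id=NULL, no match -> kept with NULL
  - enrollment 6 (Frank): course_id=1 -> matches Programming
  - enrollment 7 (Ivan): course_id=1 -> matches Programming
  - enrollment 8 (Jack): course_id=2 -> matches Statistics
  - enrollment 9 (Fiona): course_id=1 -> matches Programming
All 9 rows appear; 2 have NULL course.

SQL:
SELECT a.student, b.title AS course
FROM enrollments a
LEFT JOIN courses b ON a.course_id = b.id

Result:
student | course     
--------+------------
Carol   | Programming
Wendy   | Programming
Rosa    | NULL       
Dave    | Statistics 
Yara    | NULL       
Frank   | Programming
Ivan    | Programming
Jack    | Statistics 
Fiona   | Programming


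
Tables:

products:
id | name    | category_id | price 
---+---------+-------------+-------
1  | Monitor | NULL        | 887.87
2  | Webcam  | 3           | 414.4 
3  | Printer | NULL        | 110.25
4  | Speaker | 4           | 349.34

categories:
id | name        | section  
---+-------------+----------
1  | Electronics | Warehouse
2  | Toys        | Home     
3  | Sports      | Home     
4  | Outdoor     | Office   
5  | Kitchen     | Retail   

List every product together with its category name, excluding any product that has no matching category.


INNER JOIN keeps only products rows whose category_id matches an id in categories. Walk through each product:
  - product 1 (Monitor): category_id=NULL, no match -> dropped
  - product 2 (Webcam): category_id=3 -> matches Sports
  - product 3 (Printer): category_id=NULL, no match -> dropped
  - product 4 (Speaker): category_id=4 -> matches Outdoor
So 2 of 4 rows are dropped.

SQL:
SELECT a.name, b.name AS category
FROM products a
INNER JOIN categories b ON a.category_id = b.id

Result:
name    | category
--------+---------
Webcam  | Sports  
Speaker | Outdoor 


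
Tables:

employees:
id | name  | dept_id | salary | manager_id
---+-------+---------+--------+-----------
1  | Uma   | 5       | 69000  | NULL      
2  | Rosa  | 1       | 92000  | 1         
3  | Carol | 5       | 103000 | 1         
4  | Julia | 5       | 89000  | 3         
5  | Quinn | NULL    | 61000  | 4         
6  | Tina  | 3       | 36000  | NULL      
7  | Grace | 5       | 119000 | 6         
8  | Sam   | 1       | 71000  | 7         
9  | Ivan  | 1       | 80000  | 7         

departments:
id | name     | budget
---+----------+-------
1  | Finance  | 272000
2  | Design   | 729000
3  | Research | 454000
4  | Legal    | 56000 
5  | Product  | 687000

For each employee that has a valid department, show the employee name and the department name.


INNER JOIN keeps only employees rows whose dept_id matches an id in departments. Walk through each employee:
  - employee 1 (Uma): dept_id=5 -> matches Product
  - employee 2 (Rosa): dept_id=1 -> matches Finance
  - employee 3 (Carol): dept_id=5 -> matches Product
  - employee 4 (Julia): dept_id=5 -> matches Product
  - employee 5 (Quinn): dept_id=NULL, no match -> dropped
  - employee 6 (Tina): dept_id=3 -> matches Research
  - employee 7 (Grace): dept_id=5 -> matches Product
  - employee 8 (Sam): dept_id=1 -> matches Finance
  - employee 9 (Ivan): dept_id=1 -> matches Finance
So 1 of 9 rows is dropped.

SQL:
SELECT a.name, b.name AS department
FROM employees a
INNER JOIN departments b ON a.dept_id = b.id

Result:
name  | department
------+-----------
Uma   | Product   
Rosa  | Finance   
Carol | Product   
Julia | Product   
Tina  | Research  
Grace | Product   
Sam   | Finance   
Ivan  | Finance   


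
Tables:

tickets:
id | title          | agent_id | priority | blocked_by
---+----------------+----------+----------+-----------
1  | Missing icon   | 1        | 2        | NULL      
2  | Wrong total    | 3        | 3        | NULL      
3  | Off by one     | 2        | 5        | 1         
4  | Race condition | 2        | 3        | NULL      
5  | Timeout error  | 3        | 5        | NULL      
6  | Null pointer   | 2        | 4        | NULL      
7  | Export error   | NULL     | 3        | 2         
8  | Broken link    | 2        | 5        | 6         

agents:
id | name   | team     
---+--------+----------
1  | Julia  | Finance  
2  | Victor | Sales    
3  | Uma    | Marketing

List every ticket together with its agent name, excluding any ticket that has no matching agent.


INNER JOIN keeps only tickets rows whose agent_id matches an id in agents. Walk through each ticket:
  - ticket 1 (Missing icon): agent_id=1 -> matches Julia
  - ticket 2 (Wrong total): agent_id=3 -> matches Uma
  - ticket 3 (Off by one): agent_id=2 -> matches Victor
  - ticket 4 (Race condition): agent_id=2 -> matches Victor
  - ticket 5 (Timeout error): agent_id=3 -> matches Uma
  - ticket 6 (Null pointer): agent_id=2 -> matches Victor
  - ticket 7 (Export error): agent_id=NULL, no match -> dropped
  - ticket 8 (Broken link): agent_id=2 -> matches Victor
So 1 of 8 rows is dropped.

SQL:
SELECT a.title, b.name AS agent
FROM tickets a
INNER JOIN agents b ON a.agent_id = b.id

Result:
title          | agent 
---------------+-------
Missing icon   | Julia 
Wrong total    | Uma   
Off by one     | Victor
Race condition | Victor
Timeout error  | Uma   
Null pointer   | Victor
Broken link    | Victor


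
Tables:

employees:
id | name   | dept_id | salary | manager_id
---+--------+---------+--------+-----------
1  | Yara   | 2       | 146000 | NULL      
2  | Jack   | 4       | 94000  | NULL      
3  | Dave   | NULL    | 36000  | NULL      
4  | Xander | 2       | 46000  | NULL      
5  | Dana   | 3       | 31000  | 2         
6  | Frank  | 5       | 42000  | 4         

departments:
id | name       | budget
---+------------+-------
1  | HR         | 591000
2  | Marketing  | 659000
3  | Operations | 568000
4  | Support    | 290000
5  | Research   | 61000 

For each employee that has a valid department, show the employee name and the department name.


INNER JOIN keeps only employees rows whose dept_id matches an id in departments. Walk through each employee:
  - employee 1 (Yara): dept_id=2 -> matches Marketing
  - employee 2 (Jack): dept_id=4 -> matches Support
  - employee 3 (Dave): dept_id=NULL, no match -> dropped
  - employee 4 (Xander): dept_id=2 -> matches Marketing
  - employee 5 (Dana): dept_id=3 -> matches Operations
  - employee 6 (Frank): dept_id=5 -> matches Research
So 1 of 6 rows is dropped.

SQL:
SELECT a.name, b.name AS department
FROM employees a
INNER JOIN departments b ON a.dept_id = b.id

Result:
name   | department
-------+-----------
Yara   | Marketing 
Jack   | Support   
Xander | Marketing 
Dana   | Operations
Frank  | Research  


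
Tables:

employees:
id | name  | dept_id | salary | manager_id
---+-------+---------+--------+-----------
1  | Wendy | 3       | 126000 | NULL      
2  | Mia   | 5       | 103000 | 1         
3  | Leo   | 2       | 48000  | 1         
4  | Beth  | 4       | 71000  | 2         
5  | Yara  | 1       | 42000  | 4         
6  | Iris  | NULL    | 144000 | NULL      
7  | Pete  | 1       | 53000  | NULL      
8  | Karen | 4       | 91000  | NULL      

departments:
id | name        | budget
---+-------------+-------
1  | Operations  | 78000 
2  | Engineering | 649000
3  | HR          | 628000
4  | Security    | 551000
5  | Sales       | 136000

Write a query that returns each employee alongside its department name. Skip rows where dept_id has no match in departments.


INNER JOIN keeps only employees rows whose dept_id matches an id in departments. Walk through each employee:
  - employee 1 (Wendy): dept_id=3 -> matches HR
  - employee 2 (Mia): dept_id=5 -> matches Sales
  - employee 3 (Leo): dept_id=2 -> matches Engineering
  - employee 4 (Beth): dept_id=4 -> matches Security
  - employee 5 (Yara): dept_id=1 -> matches Operations
  - employee 6 (Iris): dept_id=NULL, no match -> dropped
  - employee 7 (Pete): dept_id=1 -> matches Operations
  - employee 8 (Karen): dept_id=4 -> matches Security
So 1 of 8 rows is dropped.

SQL:
SELECT a.name, b.name AS department
FROM employees a
INNER JOIN departments b ON a.dept_id = b.id

Result:
name  | department 
------+------------
Wendy | HR         
Mia   | Sales      
Leo   | Engineering
Beth  | Security   
Yara  | Operations 
Pete  | Operations 
Karen | Security   


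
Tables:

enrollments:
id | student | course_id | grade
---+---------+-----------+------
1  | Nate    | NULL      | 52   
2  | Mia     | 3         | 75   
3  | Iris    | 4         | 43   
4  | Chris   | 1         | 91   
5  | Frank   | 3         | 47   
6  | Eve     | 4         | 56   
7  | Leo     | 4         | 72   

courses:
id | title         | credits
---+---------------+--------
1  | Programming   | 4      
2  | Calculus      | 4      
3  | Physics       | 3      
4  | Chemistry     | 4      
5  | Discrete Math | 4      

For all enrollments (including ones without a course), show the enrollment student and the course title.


LEFT JOIN keeps every row from enrollments (the left table); where course_id has no match in courses, the course columns become NULL. Walk through each enrollment:
  - enrollment 1 (Nate): course_id=NULL, no match -> kept with NULL
  - enrollment 2 (Mia): course_id=3 -> matches Physics
  - enrollment 3 (Iris): course_id=4 -> matches Chemistry
  - enrollment 4 (Chris): course_id=1 -> matches Programming
  - enrollment 5 (Frank): course_id=3 -> matches Physics
  - enrollment 6 (Eve): course_id=4 -> matches Chemistry
  - enrollment 7 (Leo): course_id=4 -> matches Chemistry
All 7 rows appear; 1 has NULL course.

SQL:
SELECT a.student, b.title AS course
FROM enrollments a
LEFT JOIN courses b ON a.course_id = b.id

Result:
student | course     
--------+------------
Nate    | NULL       
Mia     | Physics    
Iris    | Chemistry  
Chris   | Programming
Frank   | Physics    
Eve     | Chemistry  
Leo     | Chemistry  


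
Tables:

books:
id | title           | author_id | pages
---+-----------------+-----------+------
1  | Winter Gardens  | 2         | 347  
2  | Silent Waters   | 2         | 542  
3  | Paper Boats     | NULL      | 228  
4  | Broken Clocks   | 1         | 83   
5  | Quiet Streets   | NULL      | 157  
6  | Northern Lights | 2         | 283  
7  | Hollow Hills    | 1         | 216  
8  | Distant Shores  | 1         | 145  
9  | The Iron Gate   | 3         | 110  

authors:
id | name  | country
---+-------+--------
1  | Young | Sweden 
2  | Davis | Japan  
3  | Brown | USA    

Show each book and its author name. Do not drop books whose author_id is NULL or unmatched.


LEFT JOIN keeps every row from books (the left table); where author_id has no match in authors, the author columns become NULL. Walk through each book:
  - book 1 (Winter Gardens): author_id=2 -> matches Davis
  - book 2 (Silent Waters): author_id=2 -> matches Davis
  - book 3 (Paper Boats): author_id=NULL, no match -> kept with NULL
  - book 4 (Broken Clocks): author_id=1 -> matches Young
  - book 5 (Quiet Streets): author_id=NULL, no match -> kept with NULL
  - book 6 (Northern Lights): author_id=2 -> matches Davis
  - book 7 (Hollow Hills): author_id=1 -> matches Young
  - book 8 (Distant Shores): author_id=1 -> matches Young
  - book 9 (The Iron Gate): author_id=3 -> matches Brown
All 9 rows appear; 2 have NULL author.

SQL:
SELECT a.title, b.name AS author
FROM books a
LEFT JOIN authors b ON a.author_id = b.id

Result:
title           | author
----------------+-------
Winter Gardens  | Davis 
Silent Waters   | Davis 
Paper Boats     | NULL  
Broken Clocks   | Young 
Quiet Streets   | NULL  
Northern Lights | Davis 
Hollow Hills    | Young 
Distant Shores  | Young 
The Iron Gate   | Brown 


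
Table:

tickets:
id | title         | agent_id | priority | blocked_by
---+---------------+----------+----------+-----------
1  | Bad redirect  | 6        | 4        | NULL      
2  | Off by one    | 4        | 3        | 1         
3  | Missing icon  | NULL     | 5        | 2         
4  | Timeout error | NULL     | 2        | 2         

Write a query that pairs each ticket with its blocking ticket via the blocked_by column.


This is a self-join: tickets is joined to a second copy of itself, matching each row's blocked_by to another row's id. Use LEFT JOIN so rows with blocked_by=NULL are kept.
  - ticket 1 (Bad redirect): blocked_by=NULL -> NULL
  - ticket 2 (Off by one): blocked_by=1 -> Bad redirect
  - ticket 3 (Missing icon): blocked_by=2 -> Off by one
  - ticket 4 (Timeout error): blocked_by=2 -> Off by one

SQL:
SELECT a.title AS item, b.title AS blocked_by
FROM tickets a
LEFT JOIN tickets b ON a.blocked_by = b.id

Result:
item          | blocked_by  
--------------+-------------
Bad redirect  | NULL        
Off by one    | Bad redirect
Missing icon  | Off by one  
Timeout error | Off by one  


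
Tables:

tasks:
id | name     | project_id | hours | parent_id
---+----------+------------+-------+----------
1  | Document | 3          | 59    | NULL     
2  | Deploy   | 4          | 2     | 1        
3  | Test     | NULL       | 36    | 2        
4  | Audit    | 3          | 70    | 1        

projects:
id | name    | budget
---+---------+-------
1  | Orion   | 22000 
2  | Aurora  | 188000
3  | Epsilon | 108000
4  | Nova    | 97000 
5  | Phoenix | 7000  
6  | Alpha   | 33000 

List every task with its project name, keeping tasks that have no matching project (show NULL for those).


LEFT JOIN keeps every row from tasks (the left table); where project_id has no match in projects, the project columns become NULL. Walk through each task:
  - task 1 (Document): project_id=3 -> matches Epsilon
  - task 2 (Deploy): project_id=4 -> matches Nova
  - task 3 (Test): project_id=NULL, no match -> kept with NULL
  - task 4 (Audit): project_id=3 -> matches Epsilon
All 4 rows appear; 1 has NULL project.

SQL:
SELECT a.name, b.name AS project
FROM tasks a
LEFT JOIN projects b ON a.project_id = b.id

Result:
name     | project
---------+--------
Document | Epsilon
Deploy   | Nova   
Test     | NULL   
Audit    | Epsilon


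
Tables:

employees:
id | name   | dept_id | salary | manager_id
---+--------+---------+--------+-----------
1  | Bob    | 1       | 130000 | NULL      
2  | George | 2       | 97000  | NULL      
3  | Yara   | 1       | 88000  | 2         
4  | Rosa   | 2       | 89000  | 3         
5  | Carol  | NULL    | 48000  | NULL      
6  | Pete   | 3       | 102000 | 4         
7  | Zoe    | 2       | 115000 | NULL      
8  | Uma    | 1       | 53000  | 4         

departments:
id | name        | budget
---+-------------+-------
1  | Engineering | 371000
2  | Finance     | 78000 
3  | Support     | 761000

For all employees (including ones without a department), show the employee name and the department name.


LEFT JOIN keeps every row from employees (the left table); where dept_id has no match in departments, the department columns become NULL. Walk through each employee:
  - employee 1 (Bob): dept_id=1 -> matches Engineering
  - employee 2 (George): dept_id=2 -> matches Finance
  - employee 3 (Yara): dept_id=1 -> matches Engineering
  - employee 4 (Rosa): dept_id=2 -> matches Finance
  - employee 5 (Carol): dept_id=NULL, no match -> kept with NULL
  - employee 6 (Pete): dept_id=3 -> matches Support
  - employee 7 (Zoe): dept_id=2 -> matches Finance
  - employee 8 (Uma): dept_id=1 -> matches Engineering
All 8 rows appear; 1 has NULL department.

SQL:
SELECT a.name, b.name AS department
FROM employees a
LEFT JOIN departments b ON a.dept_id = b.id

Result:
name   | department 
-------+------------
Bob    | Engineering
George | Finance    
Yara   | Engineering
Rosa   | Finance    
Carol  | NULL       
Pete   | Support    
Zoe    | Finance    
Uma    | Engineering


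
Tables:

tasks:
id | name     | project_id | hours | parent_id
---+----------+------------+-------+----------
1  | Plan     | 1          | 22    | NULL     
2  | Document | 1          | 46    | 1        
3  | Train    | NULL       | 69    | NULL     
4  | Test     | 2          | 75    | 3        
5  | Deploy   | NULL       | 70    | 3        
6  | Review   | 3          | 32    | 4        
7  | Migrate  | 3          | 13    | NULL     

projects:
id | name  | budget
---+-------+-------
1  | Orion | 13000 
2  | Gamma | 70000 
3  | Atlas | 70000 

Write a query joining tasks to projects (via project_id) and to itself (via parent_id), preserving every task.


Two LEFT JOINs from the same base table tasks: one to projects via project_id, one to tasks itself via parent_id. Both are LEFT so every task is preserved.
Match against projects:
  - task 1 (Plan): project_id=1 -> matches Orion
  - task 2 (Document): project_id=1 -> matches Orion
  - task 3 (Train): project_id=NULL, no match -> kept with NULL
  - task 4 (Test): project_id=2 -> matches Gamma
  - task 5 (Deploy): project_id=NULL, no match -> kept with NULL
  - task 6 (Review): project_id=3 -> matches Atlas
  - task 7 (Migrate): project_id=3 -> matches Atlas
Match against tasks (self):
  - task 1 (Plan): parent_id=NULL -> NULL
  - task 2 (Document): parent_id=1 -> Plan
  - task 3 (Train): parent_id=NULL -> NULL
  - task 4 (Test): parent_id=3 -> Train
  - task 5 (Deploy): parent_id=3 -> Train
  - task 6 (Review): parent_id=4 -> Test
  - task 7 (Migrate): parent_id=NULL -> NULL

SQL:
SELECT a.name, b.name AS project, c.name AS parent
FROM tasks a
LEFT JOIN projects b ON a.project_id = b.id
LEFT JOIN tasks c ON a.parent_id = c.id

Result:
name     | project | parent
---------+---------+-------
Plan     | Orion   | NULL  
Document | Orion   | Plan  
Train    | NULL    | NULL  
Test     | Gamma   | Train 
Deploy   | NULL    | Train 
Review   | Atlas   | Test  
Migrate  | Atlas   | NULL  


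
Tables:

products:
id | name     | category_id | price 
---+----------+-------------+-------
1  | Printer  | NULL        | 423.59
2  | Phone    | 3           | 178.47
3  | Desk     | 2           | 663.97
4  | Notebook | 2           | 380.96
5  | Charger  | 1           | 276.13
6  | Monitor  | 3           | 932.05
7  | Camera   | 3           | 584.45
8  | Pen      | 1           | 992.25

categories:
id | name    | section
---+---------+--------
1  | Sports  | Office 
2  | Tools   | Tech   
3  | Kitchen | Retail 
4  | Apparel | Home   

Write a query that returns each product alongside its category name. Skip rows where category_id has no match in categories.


INNER JOIN keeps only products rows whose category_id matches an id in categories. Walk through each product:
  - product 1 (Printer): category_id=NULL, no match -> dropped
  - product 2 (Phone): category_id=3 -> matches Kitchen
  - product 3 (Desk): category_id=2 -> matches Tools
  - product 4 (Notebook): category_id=2 -> matches Tools
  - product 5 (Charger): category_id=1 -> matches Sports
  - product 6 (Monitor): category_id=3 -> matches Kitchen
  - product 7 (Camera): category_id=3 -> matches Kitchen
  - product 8 (Pen): category_id=1 -> matches Sports
So 1 of 8 rows is dropped.

SQL:
SELECT a.name, b.name AS category
FROM products a
INNER JOIN categories b ON a.category_id = b.id

Result:
name     | category
---------+---------
Phone    | Kitchen 
Desk     | Tools   
Notebook | Tools   
Charger  | Sports  
Monitor  | Kitchen 
Camera   | Kitchen 
Pen      | Sports  
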